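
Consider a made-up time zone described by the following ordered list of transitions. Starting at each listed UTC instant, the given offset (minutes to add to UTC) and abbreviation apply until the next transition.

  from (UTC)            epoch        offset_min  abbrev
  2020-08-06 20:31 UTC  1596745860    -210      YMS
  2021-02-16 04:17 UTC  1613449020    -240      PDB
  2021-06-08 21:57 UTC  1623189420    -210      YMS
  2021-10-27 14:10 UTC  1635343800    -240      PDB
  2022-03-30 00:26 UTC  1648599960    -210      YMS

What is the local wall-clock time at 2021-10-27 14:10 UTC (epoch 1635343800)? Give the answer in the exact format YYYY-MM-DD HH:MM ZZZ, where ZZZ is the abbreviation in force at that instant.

2021-10-27 10:10 PDB

Query: 2021-10-27 14:10 UTC
Rule 4/5 (PDB, -04:00): 2021-10-27 14:10 UTC ≤ query < 2022-03-30 00:26 UTC
14·60 + 10 - 240 = 610 min
610 = 0·1440 + 610; 610 = 10·60 + 10 → 10:10, same day
→ 2021-10-27 10:10 PDB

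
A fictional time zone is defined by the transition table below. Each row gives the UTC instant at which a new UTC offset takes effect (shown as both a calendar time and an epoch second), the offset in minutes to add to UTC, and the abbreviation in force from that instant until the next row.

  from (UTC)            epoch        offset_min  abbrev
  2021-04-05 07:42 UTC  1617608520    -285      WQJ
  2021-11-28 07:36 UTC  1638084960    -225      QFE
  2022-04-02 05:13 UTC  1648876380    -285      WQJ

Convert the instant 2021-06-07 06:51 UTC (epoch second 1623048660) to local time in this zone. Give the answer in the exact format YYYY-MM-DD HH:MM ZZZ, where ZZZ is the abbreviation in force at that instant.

Query: 2021-06-07 06:51 UTC
Rule 1/3 (WQJ, -04:45): 2021-04-05 07:42 UTC ≤ query < 2021-11-28 07:36 UTC
6·60 + 51 - 285 = 126 min
126 = 0·1440 + 126; 126 = 2·60 + 6 → 02:06, same day
→ 2021-06-07 02:06 WQJ

2021-06-07 02:06 WQJ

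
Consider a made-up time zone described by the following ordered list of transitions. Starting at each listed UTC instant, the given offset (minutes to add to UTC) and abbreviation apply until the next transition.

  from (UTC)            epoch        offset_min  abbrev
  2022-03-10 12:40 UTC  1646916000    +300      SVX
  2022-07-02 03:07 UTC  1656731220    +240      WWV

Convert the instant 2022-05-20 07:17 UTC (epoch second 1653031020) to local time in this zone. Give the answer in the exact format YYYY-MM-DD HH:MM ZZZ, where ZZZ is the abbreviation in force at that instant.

2022-05-20 12:17 SVX

Query: 2022-05-20 07:17 UTC
Rule 1/2 (SVX, +05:00): 2022-03-10 12:40 UTC ≤ query < 2022-07-02 03:07 UTC
7·60 + 17 + 300 = 737 min
737 = 0·1440 + 737; 737 = 12·60 + 17 → 12:17, same day
→ 2022-05-20 12:17 SVX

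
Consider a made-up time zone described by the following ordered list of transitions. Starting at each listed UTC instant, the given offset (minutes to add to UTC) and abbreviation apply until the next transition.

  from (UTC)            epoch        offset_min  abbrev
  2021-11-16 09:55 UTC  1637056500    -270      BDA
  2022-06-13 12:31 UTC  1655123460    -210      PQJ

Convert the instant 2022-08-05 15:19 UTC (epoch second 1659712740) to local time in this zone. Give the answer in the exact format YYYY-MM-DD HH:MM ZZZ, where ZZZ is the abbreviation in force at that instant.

Query: 2022-08-05 15:19 UTC
Rule 2/2 (PQJ, -03:30): 2022-06-13 12:31 UTC ≤ query < +∞
15·60 + 19 - 210 = 709 min
709 = 0·1440 + 709; 709 = 11·60 + 49 → 11:49, same day
→ 2022-08-05 11:49 PQJ

2022-08-05 11:49 PQJ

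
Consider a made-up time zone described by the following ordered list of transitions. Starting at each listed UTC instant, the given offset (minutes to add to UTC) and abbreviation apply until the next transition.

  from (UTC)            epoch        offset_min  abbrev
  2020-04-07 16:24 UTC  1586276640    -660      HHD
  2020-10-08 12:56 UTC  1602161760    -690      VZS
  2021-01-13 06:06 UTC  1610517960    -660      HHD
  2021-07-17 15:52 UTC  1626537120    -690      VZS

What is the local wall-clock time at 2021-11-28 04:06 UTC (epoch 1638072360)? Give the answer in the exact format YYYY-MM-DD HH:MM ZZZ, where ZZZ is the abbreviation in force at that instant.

2021-11-27 16:36 VZS

Query: 2021-11-28 04:06 UTC
Rule 4/4 (VZS, -11:30): 2021-07-17 15:52 UTC ≤ query < +∞
4·60 + 6 - 690 = -444 min
-444 = -1·1440 + 996; 996 = 16·60 + 36 → 16:36, 2021-11-28 - 1 day = 2021-11-27
→ 2021-11-27 16:36 VZS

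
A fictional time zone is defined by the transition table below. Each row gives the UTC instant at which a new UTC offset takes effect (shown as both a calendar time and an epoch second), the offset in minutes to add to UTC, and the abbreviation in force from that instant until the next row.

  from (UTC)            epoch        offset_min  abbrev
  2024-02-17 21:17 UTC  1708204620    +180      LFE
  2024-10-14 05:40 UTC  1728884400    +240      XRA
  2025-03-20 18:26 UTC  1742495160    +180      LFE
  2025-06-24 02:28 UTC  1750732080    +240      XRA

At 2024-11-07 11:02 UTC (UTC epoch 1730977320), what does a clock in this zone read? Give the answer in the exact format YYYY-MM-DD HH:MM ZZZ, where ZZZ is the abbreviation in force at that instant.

2024-11-07 15:02 XRA

Query: 2024-11-07 11:02 UTC
Rule 2/4 (XRA, +04:00): 2024-10-14 05:40 UTC ≤ query < 2025-03-20 18:26 UTC
11·60 + 2 + 240 = 902 min
902 = 0·1440 + 902; 902 = 15·60 + 2 → 15:02, same day
→ 2024-11-07 15:02 XRA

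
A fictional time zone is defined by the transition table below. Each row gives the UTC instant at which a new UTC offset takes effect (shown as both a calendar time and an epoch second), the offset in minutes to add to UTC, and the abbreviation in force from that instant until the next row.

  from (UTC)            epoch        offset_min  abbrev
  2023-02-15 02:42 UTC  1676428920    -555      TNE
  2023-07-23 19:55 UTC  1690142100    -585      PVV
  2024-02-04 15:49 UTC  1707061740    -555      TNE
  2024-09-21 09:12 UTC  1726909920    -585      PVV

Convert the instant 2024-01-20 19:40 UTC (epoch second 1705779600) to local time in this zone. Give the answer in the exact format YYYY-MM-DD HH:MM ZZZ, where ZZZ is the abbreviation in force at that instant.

2024-01-20 09:55 PVV

Query: 2024-01-20 19:40 UTC
Rule 2/4 (PVV, -09:45): 2023-07-23 19:55 UTC ≤ query < 2024-02-04 15:49 UTC
19·60 + 40 - 585 = 595 min
595 = 0·1440 + 595; 595 = 9·60 + 55 → 09:55, same day
→ 2024-01-20 09:55 PVV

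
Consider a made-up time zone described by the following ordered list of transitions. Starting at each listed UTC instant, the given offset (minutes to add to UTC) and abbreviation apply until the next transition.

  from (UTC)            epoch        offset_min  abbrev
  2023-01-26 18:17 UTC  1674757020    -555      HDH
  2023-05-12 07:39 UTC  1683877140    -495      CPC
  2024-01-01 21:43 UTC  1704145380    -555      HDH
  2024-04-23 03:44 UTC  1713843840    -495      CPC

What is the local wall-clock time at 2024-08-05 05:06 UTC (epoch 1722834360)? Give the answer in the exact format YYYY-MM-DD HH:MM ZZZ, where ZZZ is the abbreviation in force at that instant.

Query: 2024-08-05 05:06 UTC
Rule 4/4 (CPC, -08:15): 2024-04-23 03:44 UTC ≤ query < +∞
5·60 + 6 - 495 = -189 min
-189 = -1·1440 + 1251; 1251 = 20·60 + 51 → 20:51, 2024-08-05 - 1 day = 2024-08-04
→ 2024-08-04 20:51 CPC

2024-08-04 20:51 CPC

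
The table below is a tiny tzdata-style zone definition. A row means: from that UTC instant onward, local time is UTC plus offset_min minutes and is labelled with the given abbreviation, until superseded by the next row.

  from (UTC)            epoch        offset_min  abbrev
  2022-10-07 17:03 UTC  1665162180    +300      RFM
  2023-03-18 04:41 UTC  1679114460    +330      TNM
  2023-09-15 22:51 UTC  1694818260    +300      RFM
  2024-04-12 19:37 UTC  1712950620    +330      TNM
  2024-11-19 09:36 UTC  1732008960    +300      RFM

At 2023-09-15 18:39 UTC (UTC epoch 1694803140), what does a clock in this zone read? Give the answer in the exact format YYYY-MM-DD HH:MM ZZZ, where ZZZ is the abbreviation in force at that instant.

Query: 2023-09-15 18:39 UTC
Rule 2/5 (TNM, +05:30): 2023-03-18 04:41 UTC ≤ query < 2023-09-15 22:51 UTC
18·60 + 39 + 330 = 1449 min
1449 = 1·1440 + 9; 9 = 0·60 + 9 → 00:09, 2023-09-15 + 1 day = 2023-09-16
→ 2023-09-16 00:09 TNM

2023-09-16 00:09 TNM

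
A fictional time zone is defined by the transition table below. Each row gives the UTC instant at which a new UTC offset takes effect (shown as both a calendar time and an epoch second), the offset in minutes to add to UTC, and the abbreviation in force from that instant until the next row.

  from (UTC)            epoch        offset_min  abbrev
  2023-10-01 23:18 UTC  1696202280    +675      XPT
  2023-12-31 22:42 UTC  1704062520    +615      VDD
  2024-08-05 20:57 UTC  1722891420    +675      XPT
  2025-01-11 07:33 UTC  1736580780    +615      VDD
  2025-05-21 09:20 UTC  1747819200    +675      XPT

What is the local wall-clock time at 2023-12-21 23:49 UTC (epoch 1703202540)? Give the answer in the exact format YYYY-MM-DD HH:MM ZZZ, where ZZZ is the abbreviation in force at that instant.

Query: 2023-12-21 23:49 UTC
Rule 1/5 (XPT, +11:15): 2023-10-01 23:18 UTC ≤ query < 2023-12-31 22:42 UTC
23·60 + 49 + 675 = 2104 min
2104 = 1·1440 + 664; 664 = 11·60 + 4 → 11:04, 2023-12-21 + 1 day = 2023-12-22
→ 2023-12-22 11:04 XPT

2023-12-22 11:04 XPT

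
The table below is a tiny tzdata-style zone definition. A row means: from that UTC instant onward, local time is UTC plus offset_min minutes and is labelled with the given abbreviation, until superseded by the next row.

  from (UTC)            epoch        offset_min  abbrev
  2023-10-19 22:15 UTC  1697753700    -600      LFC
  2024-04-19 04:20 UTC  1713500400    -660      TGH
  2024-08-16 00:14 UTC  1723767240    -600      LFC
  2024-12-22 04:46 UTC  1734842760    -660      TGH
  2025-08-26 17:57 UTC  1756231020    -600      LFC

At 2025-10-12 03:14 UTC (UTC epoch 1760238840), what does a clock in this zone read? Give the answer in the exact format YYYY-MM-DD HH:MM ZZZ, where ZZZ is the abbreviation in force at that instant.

Query: 2025-10-12 03:14 UTC
Rule 5/5 (LFC, -10:00): 2025-08-26 17:57 UTC ≤ query < +∞
3·60 + 14 - 600 = -406 min
-406 = -1·1440 + 1034; 1034 = 17·60 + 14 → 17:14, 2025-10-12 - 1 day = 2025-10-11
→ 2025-10-11 17:14 LFC

2025-10-11 17:14 LFC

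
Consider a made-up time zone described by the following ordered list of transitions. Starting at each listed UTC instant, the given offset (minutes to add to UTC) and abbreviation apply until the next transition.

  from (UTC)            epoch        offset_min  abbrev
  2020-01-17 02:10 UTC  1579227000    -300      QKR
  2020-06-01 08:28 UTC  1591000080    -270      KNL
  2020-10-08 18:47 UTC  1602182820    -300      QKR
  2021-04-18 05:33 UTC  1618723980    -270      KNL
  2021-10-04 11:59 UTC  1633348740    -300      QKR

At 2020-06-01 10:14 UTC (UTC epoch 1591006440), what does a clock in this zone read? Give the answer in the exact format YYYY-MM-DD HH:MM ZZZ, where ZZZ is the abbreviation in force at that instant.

Query: 2020-06-01 10:14 UTC
Rule 2/5 (KNL, -04:30): 2020-06-01 08:28 UTC ≤ query < 2020-10-08 18:47 UTC
10·60 + 14 - 270 = 344 min
344 = 0·1440 + 344; 344 = 5·60 + 44 → 05:44, same day
→ 2020-06-01 05:44 KNL

2020-06-01 05:44 KNL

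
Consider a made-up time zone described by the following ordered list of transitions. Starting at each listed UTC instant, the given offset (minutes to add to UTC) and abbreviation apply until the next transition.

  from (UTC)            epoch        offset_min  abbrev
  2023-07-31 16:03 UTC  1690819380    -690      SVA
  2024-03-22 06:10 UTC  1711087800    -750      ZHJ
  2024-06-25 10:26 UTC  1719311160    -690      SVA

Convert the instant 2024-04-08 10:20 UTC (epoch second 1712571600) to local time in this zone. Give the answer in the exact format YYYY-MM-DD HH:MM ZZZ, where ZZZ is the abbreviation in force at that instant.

Query: 2024-04-08 10:20 UTC
Rule 2/3 (ZHJ, -12:30): 2024-03-22 06:10 UTC ≤ query < 2024-06-25 10:26 UTC
10·60 + 20 - 750 = -130 min
-130 = -1·1440 + 1310; 1310 = 21·60 + 50 → 21:50, 2024-04-08 - 1 day = 2024-04-07
→ 2024-04-07 21:50 ZHJ

2024-04-07 21:50 ZHJ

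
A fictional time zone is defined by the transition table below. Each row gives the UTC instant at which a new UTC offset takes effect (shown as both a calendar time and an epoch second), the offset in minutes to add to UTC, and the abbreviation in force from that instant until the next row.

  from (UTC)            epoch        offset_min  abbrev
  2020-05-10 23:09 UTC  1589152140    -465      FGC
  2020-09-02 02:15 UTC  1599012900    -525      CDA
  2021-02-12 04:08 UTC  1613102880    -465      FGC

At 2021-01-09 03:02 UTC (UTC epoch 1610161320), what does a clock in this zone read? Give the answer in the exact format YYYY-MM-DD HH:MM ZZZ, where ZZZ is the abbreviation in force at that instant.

Query: 2021-01-09 03:02 UTC
Rule 2/3 (CDA, -08:45): 2020-09-02 02:15 UTC ≤ query < 2021-02-12 04:08 UTC
3·60 + 2 - 525 = -343 min
-343 = -1·1440 + 1097; 1097 = 18·60 + 17 → 18:17, 2021-01-09 - 1 day = 2021-01-08
→ 2021-01-08 18:17 CDA

2021-01-08 18:17 CDA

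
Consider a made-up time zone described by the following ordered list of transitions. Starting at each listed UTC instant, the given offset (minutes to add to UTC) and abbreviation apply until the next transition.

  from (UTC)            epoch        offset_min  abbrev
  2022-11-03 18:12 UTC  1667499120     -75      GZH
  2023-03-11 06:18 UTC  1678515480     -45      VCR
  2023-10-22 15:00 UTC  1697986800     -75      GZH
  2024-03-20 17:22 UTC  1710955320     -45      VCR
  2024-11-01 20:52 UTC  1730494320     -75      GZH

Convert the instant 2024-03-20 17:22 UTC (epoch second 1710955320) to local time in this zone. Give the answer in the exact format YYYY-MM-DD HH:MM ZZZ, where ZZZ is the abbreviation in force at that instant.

Query: 2024-03-20 17:22 UTC
Rule 4/5 (VCR, -00:45): 2024-03-20 17:22 UTC ≤ query < 2024-11-01 20:52 UTC
17·60 + 22 - 45 = 997 min
997 = 0·1440 + 997; 997 = 16·60 + 37 → 16:37, same day
→ 2024-03-20 16:37 VCR

2024-03-20 16:37 VCR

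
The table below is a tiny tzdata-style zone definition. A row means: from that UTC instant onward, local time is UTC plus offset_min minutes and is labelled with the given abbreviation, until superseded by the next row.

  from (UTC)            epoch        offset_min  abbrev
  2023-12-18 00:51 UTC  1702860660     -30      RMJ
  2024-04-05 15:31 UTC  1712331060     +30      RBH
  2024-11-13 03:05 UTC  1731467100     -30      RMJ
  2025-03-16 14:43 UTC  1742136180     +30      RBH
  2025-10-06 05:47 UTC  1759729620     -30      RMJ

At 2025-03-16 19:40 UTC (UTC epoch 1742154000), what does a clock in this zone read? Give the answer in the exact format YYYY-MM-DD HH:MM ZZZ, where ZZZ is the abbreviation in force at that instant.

2025-03-16 20:10 RBH

Query: 2025-03-16 19:40 UTC
Rule 4/5 (RBH, +00:30): 2025-03-16 14:43 UTC ≤ query < 2025-10-06 05:47 UTC
19·60 + 40 + 30 = 1210 min
1210 = 0·1440 + 1210; 1210 = 20·60 + 10 → 20:10, same day
→ 2025-03-16 20:10 RBH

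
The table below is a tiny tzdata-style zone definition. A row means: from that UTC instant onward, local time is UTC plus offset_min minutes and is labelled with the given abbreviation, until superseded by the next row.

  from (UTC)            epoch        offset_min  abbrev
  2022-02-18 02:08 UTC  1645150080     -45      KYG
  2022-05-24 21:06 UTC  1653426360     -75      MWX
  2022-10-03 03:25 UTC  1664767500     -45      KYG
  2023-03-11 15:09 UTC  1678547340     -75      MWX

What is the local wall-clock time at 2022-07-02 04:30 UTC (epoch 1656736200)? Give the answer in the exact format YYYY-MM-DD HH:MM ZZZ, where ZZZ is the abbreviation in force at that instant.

Query: 2022-07-02 04:30 UTC
Rule 2/4 (MWX, -01:15): 2022-05-24 21:06 UTC ≤ query < 2022-10-03 03:25 UTC
4·60 + 30 - 75 = 195 min
195 = 0·1440 + 195; 195 = 3·60 + 15 → 03:15, same day
→ 2022-07-02 03:15 MWX

2022-07-02 03:15 MWX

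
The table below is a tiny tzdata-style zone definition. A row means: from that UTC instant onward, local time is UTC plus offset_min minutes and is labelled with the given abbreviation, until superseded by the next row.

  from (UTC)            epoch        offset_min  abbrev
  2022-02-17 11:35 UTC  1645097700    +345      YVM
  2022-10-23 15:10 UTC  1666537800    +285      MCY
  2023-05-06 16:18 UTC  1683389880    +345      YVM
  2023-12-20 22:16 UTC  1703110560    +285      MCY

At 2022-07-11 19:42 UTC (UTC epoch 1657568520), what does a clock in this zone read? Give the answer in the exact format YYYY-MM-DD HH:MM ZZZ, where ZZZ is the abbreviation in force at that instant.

2022-07-12 01:27 YVM

Query: 2022-07-11 19:42 UTC
Rule 1/4 (YVM, +05:45): 2022-02-17 11:35 UTC ≤ query < 2022-10-23 15:10 UTC
19·60 + 42 + 345 = 1527 min
1527 = 1·1440 + 87; 87 = 1·60 + 27 → 01:27, 2022-07-11 + 1 day = 2022-07-12
→ 2022-07-12 01:27 YVM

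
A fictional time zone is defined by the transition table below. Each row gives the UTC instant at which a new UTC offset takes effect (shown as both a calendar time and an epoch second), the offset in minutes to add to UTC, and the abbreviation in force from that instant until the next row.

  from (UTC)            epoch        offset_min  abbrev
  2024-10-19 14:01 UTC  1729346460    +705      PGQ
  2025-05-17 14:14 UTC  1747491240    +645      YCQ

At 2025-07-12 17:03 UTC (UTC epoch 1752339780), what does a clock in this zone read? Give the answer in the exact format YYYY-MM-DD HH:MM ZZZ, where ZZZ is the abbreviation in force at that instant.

2025-07-13 03:48 YCQ

Query: 2025-07-12 17:03 UTC
Rule 2/2 (YCQ, +10:45): 2025-05-17 14:14 UTC ≤ query < +∞
17·60 + 3 + 645 = 1668 min
1668 = 1·1440 + 228; 228 = 3·60 + 48 → 03:48, 2025-07-12 + 1 day = 2025-07-13
→ 2025-07-13 03:48 YCQ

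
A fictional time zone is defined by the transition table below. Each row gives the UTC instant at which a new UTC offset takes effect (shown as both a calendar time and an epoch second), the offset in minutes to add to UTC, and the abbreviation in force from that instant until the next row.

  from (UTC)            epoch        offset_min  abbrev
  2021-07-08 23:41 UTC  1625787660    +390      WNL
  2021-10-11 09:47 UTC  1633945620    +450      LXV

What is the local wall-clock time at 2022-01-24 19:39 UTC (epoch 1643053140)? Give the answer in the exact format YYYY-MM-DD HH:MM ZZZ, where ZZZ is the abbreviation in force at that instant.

Query: 2022-01-24 19:39 UTC
Rule 2/2 (LXV, +07:30): 2021-10-11 09:47 UTC ≤ query < +∞
19·60 + 39 + 450 = 1629 min
1629 = 1·1440 + 189; 189 = 3·60 + 9 → 03:09, 2022-01-24 + 1 day = 2022-01-25
→ 2022-01-25 03:09 LXV

2022-01-25 03:09 LXV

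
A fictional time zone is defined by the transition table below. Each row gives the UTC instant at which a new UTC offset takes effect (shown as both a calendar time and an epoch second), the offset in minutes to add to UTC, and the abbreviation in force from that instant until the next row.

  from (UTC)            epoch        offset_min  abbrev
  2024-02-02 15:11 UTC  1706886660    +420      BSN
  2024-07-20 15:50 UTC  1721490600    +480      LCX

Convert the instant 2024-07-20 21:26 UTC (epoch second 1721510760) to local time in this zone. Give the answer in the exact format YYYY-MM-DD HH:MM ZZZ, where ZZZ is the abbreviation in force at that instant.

Query: 2024-07-20 21:26 UTC
Rule 2/2 (LCX, +08:00): 2024-07-20 15:50 UTC ≤ query < +∞
21·60 + 26 + 480 = 1766 min
1766 = 1·1440 + 326; 326 = 5·60 + 26 → 05:26, 2024-07-20 + 1 day = 2024-07-21
→ 2024-07-21 05:26 LCX

2024-07-21 05:26 LCX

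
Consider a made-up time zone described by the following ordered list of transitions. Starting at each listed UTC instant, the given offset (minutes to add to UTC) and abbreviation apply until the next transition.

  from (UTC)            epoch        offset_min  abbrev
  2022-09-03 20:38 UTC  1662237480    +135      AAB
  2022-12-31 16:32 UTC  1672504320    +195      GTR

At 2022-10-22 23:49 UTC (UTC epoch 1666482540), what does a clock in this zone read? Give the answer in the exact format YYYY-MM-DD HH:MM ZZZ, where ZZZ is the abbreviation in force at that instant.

2022-10-23 02:04 AAB

Query: 2022-10-22 23:49 UTC
Rule 1/2 (AAB, +02:15): 2022-09-03 20:38 UTC ≤ query < 2022-12-31 16:32 UTC
23·60 + 49 + 135 = 1564 min
1564 = 1·1440 + 124; 124 = 2·60 + 4 → 02:04, 2022-10-22 + 1 day = 2022-10-23
→ 2022-10-23 02:04 AAB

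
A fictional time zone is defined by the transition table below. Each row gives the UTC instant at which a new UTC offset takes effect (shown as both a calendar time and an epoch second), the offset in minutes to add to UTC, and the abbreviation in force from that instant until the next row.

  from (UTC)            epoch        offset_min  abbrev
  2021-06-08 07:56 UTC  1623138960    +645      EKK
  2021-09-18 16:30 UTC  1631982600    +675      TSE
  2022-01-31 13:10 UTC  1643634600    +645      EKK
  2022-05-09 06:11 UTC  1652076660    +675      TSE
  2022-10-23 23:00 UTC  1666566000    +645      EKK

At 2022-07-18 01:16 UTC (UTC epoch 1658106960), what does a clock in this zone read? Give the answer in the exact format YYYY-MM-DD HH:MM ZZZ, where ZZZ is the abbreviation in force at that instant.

2022-07-18 12:31 TSE

Query: 2022-07-18 01:16 UTC
Rule 4/5 (TSE, +11:15): 2022-05-09 06:11 UTC ≤ query < 2022-10-23 23:00 UTC
1·60 + 16 + 675 = 751 min
751 = 0·1440 + 751; 751 = 12·60 + 31 → 12:31, same day
→ 2022-07-18 12:31 TSE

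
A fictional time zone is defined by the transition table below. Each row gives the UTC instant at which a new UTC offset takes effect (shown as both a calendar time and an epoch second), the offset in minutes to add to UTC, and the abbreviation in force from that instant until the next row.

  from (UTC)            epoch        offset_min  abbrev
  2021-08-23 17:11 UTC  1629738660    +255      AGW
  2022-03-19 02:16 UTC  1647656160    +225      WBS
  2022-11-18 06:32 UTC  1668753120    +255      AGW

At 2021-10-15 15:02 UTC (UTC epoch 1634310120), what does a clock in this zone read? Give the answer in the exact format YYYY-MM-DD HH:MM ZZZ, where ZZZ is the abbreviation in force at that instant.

Query: 2021-10-15 15:02 UTC
Rule 1/3 (AGW, +04:15): 2021-08-23 17:11 UTC ≤ query < 2022-03-19 02:16 UTC
15·60 + 2 + 255 = 1157 min
1157 = 0·1440 + 1157; 1157 = 19·60 + 17 → 19:17, same day
→ 2021-10-15 19:17 AGW

2021-10-15 19:17 AGW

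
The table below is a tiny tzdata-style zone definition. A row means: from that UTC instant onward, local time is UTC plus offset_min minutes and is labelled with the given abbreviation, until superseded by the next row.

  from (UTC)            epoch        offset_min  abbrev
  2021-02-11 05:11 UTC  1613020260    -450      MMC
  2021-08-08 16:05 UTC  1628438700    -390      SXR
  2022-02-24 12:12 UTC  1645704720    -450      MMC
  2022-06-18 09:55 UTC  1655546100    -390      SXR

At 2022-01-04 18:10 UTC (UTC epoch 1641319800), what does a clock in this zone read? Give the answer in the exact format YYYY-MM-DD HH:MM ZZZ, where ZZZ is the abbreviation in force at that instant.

Query: 2022-01-04 18:10 UTC
Rule 2/4 (SXR, -06:30): 2021-08-08 16:05 UTC ≤ query < 2022-02-24 12:12 UTC
18·60 + 10 - 390 = 700 min
700 = 0·1440 + 700; 700 = 11·60 + 40 → 11:40, same day
→ 2022-01-04 11:40 SXR

2022-01-04 11:40 SXR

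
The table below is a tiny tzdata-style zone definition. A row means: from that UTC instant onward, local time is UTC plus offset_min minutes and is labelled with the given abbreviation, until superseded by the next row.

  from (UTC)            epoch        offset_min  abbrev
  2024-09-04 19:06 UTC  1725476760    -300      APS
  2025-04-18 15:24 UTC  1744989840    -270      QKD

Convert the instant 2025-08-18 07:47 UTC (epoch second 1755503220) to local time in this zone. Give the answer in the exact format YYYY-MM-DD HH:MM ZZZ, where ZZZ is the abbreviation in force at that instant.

2025-08-18 03:17 QKD

Query: 2025-08-18 07:47 UTC
Rule 2/2 (QKD, -04:30): 2025-04-18 15:24 UTC ≤ query < +∞
7·60 + 47 - 270 = 197 min
197 = 0·1440 + 197; 197 = 3·60 + 17 → 03:17, same day
→ 2025-08-18 03:17 QKD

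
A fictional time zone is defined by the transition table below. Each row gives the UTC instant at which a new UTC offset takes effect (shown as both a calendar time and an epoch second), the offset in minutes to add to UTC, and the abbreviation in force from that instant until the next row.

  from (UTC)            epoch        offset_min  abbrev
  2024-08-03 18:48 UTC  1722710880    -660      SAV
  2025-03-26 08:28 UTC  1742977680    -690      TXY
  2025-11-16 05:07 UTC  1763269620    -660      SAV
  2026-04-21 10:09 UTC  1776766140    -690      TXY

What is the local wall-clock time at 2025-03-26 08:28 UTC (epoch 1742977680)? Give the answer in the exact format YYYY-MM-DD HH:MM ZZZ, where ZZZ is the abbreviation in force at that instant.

Query: 2025-03-26 08:28 UTC
Rule 2/4 (TXY, -11:30): 2025-03-26 08:28 UTC ≤ query < 2025-11-16 05:07 UTC
8·60 + 28 - 690 = -182 min
-182 = -1·1440 + 1258; 1258 = 20·60 + 58 → 20:58, 2025-03-26 - 1 day = 2025-03-25
→ 2025-03-25 20:58 TXY

2025-03-25 20:58 TXY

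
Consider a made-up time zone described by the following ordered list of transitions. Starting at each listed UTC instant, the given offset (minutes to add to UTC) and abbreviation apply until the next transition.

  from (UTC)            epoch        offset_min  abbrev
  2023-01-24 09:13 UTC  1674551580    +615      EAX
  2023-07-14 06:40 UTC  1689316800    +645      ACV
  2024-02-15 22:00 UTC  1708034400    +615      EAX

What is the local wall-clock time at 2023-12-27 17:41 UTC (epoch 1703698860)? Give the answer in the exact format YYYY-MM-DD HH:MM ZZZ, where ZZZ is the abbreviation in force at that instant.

2023-12-28 04:26 ACV

Query: 2023-12-27 17:41 UTC
Rule 2/3 (ACV, +10:45): 2023-07-14 06:40 UTC ≤ query < 2024-02-15 22:00 UTC
17·60 + 41 + 645 = 1706 min
1706 = 1·1440 + 266; 266 = 4·60 + 26 → 04:26, 2023-12-27 + 1 day = 2023-12-28
→ 2023-12-28 04:26 ACV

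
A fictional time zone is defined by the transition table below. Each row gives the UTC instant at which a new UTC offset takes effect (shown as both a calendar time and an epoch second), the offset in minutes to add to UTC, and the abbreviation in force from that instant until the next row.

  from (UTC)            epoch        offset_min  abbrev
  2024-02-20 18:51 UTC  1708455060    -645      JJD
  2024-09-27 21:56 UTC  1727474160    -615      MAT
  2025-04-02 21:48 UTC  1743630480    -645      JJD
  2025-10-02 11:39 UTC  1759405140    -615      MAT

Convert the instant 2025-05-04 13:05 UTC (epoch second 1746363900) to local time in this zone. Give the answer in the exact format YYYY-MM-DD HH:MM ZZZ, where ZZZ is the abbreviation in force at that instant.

2025-05-04 02:20 JJD

Query: 2025-05-04 13:05 UTC
Rule 3/4 (JJD, -10:45): 2025-04-02 21:48 UTC ≤ query < 2025-10-02 11:39 UTC
13·60 + 5 - 645 = 140 min
140 = 0·1440 + 140; 140 = 2·60 + 20 → 02:20, same day
→ 2025-05-04 02:20 JJD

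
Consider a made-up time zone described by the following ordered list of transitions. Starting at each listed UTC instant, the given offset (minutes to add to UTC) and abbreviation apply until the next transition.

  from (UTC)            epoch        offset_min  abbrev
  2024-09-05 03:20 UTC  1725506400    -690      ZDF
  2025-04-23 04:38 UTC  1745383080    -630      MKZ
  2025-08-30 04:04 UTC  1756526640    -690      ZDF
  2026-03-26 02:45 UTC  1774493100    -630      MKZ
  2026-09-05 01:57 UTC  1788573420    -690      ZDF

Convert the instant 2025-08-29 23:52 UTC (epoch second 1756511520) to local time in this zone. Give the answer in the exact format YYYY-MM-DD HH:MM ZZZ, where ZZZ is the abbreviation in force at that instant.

2025-08-29 13:22 MKZ

Query: 2025-08-29 23:52 UTC
Rule 2/5 (MKZ, -10:30): 2025-04-23 04:38 UTC ≤ query < 2025-08-30 04:04 UTC
23·60 + 52 - 630 = 802 min
802 = 0·1440 + 802; 802 = 13·60 + 22 → 13:22, same day
→ 2025-08-29 13:22 MKZ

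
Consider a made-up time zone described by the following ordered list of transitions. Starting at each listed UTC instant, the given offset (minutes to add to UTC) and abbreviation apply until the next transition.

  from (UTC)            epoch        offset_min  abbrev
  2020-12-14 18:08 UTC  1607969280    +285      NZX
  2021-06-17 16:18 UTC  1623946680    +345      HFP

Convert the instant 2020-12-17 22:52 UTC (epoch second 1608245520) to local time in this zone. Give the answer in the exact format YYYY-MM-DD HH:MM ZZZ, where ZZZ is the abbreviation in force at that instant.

Query: 2020-12-17 22:52 UTC
Rule 1/2 (NZX, +04:45): 2020-12-14 18:08 UTC ≤ query < 2021-06-17 16:18 UTC
22·60 + 52 + 285 = 1657 min
1657 = 1·1440 + 217; 217 = 3·60 + 37 → 03:37, 2020-12-17 + 1 day = 2020-12-18
→ 2020-12-18 03:37 NZX

2020-12-18 03:37 NZX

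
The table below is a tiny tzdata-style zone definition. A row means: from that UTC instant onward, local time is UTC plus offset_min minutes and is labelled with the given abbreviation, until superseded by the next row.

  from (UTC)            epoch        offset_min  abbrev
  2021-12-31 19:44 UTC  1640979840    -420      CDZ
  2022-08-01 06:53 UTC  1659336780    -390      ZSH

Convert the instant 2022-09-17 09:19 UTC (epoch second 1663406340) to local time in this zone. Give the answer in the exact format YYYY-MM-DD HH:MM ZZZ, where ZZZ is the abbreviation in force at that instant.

2022-09-17 02:49 ZSH

Query: 2022-09-17 09:19 UTC
Rule 2/2 (ZSH, -06:30): 2022-08-01 06:53 UTC ≤ query < +∞
9·60 + 19 - 390 = 169 min
169 = 0·1440 + 169; 169 = 2·60 + 49 → 02:49, same day
→ 2022-09-17 02:49 ZSH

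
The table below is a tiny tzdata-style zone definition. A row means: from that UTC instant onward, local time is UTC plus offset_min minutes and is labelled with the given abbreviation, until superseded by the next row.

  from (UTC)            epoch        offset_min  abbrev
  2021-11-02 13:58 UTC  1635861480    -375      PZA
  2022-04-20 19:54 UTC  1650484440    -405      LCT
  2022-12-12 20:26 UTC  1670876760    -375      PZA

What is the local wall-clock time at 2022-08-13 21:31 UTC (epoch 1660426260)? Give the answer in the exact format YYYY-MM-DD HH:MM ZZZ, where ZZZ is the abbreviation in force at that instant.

Query: 2022-08-13 21:31 UTC
Rule 2/3 (LCT, -06:45): 2022-04-20 19:54 UTC ≤ query < 2022-12-12 20:26 UTC
21·60 + 31 - 405 = 886 min
886 = 0·1440 + 886; 886 = 14·60 + 46 → 14:46, same day
→ 2022-08-13 14:46 LCT

2022-08-13 14:46 LCT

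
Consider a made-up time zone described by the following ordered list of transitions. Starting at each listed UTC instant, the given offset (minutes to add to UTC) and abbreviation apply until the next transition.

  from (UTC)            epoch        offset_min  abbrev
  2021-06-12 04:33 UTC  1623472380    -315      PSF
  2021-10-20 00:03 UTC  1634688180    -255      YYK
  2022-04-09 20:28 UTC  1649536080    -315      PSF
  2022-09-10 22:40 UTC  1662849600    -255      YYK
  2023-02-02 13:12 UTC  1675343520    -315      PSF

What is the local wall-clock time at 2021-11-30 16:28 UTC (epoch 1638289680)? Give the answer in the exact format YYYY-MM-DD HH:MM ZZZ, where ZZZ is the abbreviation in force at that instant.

Query: 2021-11-30 16:28 UTC
Rule 2/5 (YYK, -04:15): 2021-10-20 00:03 UTC ≤ query < 2022-04-09 20:28 UTC
16·60 + 28 - 255 = 733 min
733 = 0·1440 + 733; 733 = 12·60 + 13 → 12:13, same day
→ 2021-11-30 12:13 YYK

2021-11-30 12:13 YYK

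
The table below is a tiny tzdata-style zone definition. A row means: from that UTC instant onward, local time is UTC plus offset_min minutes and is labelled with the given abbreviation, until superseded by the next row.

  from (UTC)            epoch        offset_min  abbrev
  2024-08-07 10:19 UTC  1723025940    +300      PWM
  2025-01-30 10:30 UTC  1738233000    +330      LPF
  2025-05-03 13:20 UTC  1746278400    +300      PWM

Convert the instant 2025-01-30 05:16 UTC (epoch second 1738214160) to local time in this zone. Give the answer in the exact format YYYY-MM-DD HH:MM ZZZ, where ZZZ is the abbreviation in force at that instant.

2025-01-30 10:16 PWM

Query: 2025-01-30 05:16 UTC
Rule 1/3 (PWM, +05:00): 2024-08-07 10:19 UTC ≤ query < 2025-01-30 10:30 UTC
5·60 + 16 + 300 = 616 min
616 = 0·1440 + 616; 616 = 10·60 + 16 → 10:16, same day
→ 2025-01-30 10:16 PWM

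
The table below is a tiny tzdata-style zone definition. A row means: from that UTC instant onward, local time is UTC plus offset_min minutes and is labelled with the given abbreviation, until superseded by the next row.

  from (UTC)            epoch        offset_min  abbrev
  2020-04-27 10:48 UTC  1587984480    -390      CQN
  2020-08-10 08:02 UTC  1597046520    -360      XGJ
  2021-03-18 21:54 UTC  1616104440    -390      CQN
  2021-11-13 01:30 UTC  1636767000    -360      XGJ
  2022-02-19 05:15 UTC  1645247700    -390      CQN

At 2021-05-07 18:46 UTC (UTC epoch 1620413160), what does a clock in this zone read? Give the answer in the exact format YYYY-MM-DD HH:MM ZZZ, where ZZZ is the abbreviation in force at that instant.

Query: 2021-05-07 18:46 UTC
Rule 3/5 (CQN, -06:30): 2021-03-18 21:54 UTC ≤ query < 2021-11-13 01:30 UTC
18·60 + 46 - 390 = 736 min
736 = 0·1440 + 736; 736 = 12·60 + 16 → 12:16, same day
→ 2021-05-07 12:16 CQN

2021-05-07 12:16 CQN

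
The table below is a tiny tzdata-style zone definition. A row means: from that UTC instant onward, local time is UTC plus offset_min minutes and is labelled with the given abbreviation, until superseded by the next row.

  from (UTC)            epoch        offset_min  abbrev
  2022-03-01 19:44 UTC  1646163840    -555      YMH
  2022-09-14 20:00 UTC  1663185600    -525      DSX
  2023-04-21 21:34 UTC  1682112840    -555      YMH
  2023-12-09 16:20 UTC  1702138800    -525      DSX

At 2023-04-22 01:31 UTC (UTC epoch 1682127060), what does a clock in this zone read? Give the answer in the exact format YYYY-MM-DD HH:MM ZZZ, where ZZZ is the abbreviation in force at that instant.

Query: 2023-04-22 01:31 UTC
Rule 3/4 (YMH, -09:15): 2023-04-21 21:34 UTC ≤ query < 2023-12-09 16:20 UTC
1·60 + 31 - 555 = -464 min
-464 = -1·1440 + 976; 976 = 16·60 + 16 → 16:16, 2023-04-22 - 1 day = 2023-04-21
→ 2023-04-21 16:16 YMH

2023-04-21 16:16 YMH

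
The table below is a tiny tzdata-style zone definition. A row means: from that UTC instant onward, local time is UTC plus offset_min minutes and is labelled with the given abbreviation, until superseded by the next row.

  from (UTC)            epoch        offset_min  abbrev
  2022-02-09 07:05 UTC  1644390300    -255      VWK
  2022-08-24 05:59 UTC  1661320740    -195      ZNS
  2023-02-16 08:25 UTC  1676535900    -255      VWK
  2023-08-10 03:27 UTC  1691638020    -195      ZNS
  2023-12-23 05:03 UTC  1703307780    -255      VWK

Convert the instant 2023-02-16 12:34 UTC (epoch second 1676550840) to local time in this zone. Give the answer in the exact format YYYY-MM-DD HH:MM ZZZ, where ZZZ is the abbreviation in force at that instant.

2023-02-16 08:19 VWK

Query: 2023-02-16 12:34 UTC
Rule 3/5 (VWK, -04:15): 2023-02-16 08:25 UTC ≤ query < 2023-08-10 03:27 UTC
12·60 + 34 - 255 = 499 min
499 = 0·1440 + 499; 499 = 8·60 + 19 → 08:19, same day
→ 2023-02-16 08:19 VWK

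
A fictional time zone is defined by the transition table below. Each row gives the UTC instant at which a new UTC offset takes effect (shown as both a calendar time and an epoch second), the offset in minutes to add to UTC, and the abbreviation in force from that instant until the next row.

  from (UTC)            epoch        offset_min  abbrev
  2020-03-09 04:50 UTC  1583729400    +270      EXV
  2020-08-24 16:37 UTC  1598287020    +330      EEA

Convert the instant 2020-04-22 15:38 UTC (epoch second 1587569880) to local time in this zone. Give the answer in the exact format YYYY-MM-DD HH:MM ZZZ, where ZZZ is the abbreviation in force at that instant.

2020-04-22 20:08 EXV

Query: 2020-04-22 15:38 UTC
Rule 1/2 (EXV, +04:30): 2020-03-09 04:50 UTC ≤ query < 2020-08-24 16:37 UTC
15·60 + 38 + 270 = 1208 min
1208 = 0·1440 + 1208; 1208 = 20·60 + 8 → 20:08, same day
→ 2020-04-22 20:08 EXV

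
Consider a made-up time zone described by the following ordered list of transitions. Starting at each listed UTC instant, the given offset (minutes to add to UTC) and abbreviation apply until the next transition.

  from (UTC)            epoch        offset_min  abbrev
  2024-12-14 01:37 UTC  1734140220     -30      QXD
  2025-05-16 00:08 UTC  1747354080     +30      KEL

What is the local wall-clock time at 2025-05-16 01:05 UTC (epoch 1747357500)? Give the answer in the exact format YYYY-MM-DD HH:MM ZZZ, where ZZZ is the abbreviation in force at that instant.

Query: 2025-05-16 01:05 UTC
Rule 2/2 (KEL, +00:30): 2025-05-16 00:08 UTC ≤ query < +∞
1·60 + 5 + 30 = 95 min
95 = 0·1440 + 95; 95 = 1·60 + 35 → 01:35, same day
→ 2025-05-16 01:35 KEL

2025-05-16 01:35 KEL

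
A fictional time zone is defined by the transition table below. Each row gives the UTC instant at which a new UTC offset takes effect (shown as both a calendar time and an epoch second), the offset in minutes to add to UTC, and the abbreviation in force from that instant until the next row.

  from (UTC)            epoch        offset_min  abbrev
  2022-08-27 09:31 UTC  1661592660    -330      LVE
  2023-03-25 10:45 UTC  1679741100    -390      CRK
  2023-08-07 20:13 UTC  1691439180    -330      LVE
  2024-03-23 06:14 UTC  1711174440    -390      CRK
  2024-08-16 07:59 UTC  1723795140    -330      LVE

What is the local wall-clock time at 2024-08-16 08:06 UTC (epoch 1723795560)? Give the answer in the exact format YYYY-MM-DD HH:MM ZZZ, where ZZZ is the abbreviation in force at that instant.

2024-08-16 02:36 LVE

Query: 2024-08-16 08:06 UTC
Rule 5/5 (LVE, -05:30): 2024-08-16 07:59 UTC ≤ query < +∞
8·60 + 6 - 330 = 156 min
156 = 0·1440 + 156; 156 = 2·60 + 36 → 02:36, same day
→ 2024-08-16 02:36 LVE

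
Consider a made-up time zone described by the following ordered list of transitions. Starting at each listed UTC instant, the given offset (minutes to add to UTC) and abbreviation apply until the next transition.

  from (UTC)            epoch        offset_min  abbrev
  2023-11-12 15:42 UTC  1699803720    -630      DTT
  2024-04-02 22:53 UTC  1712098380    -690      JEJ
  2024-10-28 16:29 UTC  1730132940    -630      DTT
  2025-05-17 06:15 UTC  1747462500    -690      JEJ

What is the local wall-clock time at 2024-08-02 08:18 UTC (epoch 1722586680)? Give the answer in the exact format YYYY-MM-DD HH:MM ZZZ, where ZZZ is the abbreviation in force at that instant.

Query: 2024-08-02 08:18 UTC
Rule 2/4 (JEJ, -11:30): 2024-04-02 22:53 UTC ≤ query < 2024-10-28 16:29 UTC
8·60 + 18 - 690 = -192 min
-192 = -1·1440 + 1248; 1248 = 20·60 + 48 → 20:48, 2024-08-02 - 1 day = 2024-08-01
→ 2024-08-01 20:48 JEJ

2024-08-01 20:48 JEJ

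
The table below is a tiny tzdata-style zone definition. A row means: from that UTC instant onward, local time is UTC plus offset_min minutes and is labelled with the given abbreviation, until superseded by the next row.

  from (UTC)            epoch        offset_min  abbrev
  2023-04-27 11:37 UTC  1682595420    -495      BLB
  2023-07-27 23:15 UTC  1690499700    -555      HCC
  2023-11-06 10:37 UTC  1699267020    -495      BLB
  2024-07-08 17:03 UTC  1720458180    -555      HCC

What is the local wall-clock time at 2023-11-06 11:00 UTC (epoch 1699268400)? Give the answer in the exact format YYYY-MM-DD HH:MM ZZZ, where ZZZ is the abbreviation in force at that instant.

2023-11-06 02:45 BLB

Query: 2023-11-06 11:00 UTC
Rule 3/4 (BLB, -08:15): 2023-11-06 10:37 UTC ≤ query < 2024-07-08 17:03 UTC
11·60 + 0 - 495 = 165 min
165 = 0·1440 + 165; 165 = 2·60 + 45 → 02:45, same day
→ 2023-11-06 02:45 BLB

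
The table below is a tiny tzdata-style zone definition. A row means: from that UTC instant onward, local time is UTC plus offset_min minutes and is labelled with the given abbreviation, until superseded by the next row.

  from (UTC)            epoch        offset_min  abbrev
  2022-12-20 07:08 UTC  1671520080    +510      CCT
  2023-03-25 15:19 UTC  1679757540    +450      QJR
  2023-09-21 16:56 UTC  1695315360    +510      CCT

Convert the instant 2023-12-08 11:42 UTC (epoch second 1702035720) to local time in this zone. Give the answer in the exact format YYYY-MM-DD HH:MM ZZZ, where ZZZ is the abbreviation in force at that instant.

2023-12-08 20:12 CCT

Query: 2023-12-08 11:42 UTC
Rule 3/3 (CCT, +08:30): 2023-09-21 16:56 UTC ≤ query < +∞
11·60 + 42 + 510 = 1212 min
1212 = 0·1440 + 1212; 1212 = 20·60 + 12 → 20:12, same day
→ 2023-12-08 20:12 CCT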